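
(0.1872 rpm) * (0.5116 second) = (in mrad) 10.03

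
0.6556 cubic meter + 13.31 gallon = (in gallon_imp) 155.3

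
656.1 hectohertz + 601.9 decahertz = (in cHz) 7.163e+06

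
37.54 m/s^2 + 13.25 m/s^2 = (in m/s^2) 50.79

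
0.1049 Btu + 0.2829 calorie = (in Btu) 0.106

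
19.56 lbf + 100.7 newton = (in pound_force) 42.2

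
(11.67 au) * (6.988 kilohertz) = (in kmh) 4.392e+16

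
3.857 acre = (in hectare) 1.561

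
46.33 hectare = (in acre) 114.5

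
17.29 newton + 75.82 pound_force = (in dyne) 3.546e+07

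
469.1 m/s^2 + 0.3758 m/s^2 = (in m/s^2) 469.5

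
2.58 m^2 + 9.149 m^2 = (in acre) 0.002898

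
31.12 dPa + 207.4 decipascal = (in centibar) 0.02385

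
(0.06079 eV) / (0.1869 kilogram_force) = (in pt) 1.506e-17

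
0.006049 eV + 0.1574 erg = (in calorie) 3.762e-09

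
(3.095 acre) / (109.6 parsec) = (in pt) 1.05e-11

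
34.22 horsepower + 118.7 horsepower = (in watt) 1.14e+05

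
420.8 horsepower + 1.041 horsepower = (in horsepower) 421.8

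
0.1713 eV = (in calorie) 6.56e-21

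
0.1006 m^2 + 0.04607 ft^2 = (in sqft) 1.129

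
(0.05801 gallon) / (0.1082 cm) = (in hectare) 2.029e-05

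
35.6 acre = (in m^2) 1.441e+05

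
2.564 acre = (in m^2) 1.038e+04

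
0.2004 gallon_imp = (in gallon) 0.2407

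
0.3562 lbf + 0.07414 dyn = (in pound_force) 0.3562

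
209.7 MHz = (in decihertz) 2.097e+09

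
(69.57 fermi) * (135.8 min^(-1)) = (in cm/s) 1.575e-11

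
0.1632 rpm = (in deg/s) 0.9792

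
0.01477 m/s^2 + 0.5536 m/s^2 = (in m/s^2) 0.5684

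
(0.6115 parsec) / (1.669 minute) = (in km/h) 6.783e+14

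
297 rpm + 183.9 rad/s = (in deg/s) 1.232e+04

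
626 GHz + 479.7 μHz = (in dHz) 6.26e+12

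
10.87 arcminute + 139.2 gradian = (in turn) 0.3485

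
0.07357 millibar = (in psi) 0.001067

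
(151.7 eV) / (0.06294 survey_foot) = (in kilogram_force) 1.292e-16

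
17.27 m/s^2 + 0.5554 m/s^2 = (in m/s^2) 17.83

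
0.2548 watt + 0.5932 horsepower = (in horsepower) 0.5935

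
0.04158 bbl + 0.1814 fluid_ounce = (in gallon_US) 1.748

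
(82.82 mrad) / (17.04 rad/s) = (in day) 5.625e-08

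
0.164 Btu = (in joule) 173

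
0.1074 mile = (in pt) 4.9e+05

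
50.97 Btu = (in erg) 5.378e+11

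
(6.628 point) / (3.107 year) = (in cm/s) 2.386e-09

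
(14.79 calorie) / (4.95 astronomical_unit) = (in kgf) 8.521e-12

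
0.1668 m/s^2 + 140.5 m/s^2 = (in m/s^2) 140.7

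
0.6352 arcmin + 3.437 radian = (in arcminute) 1.182e+04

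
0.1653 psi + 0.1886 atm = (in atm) 0.1998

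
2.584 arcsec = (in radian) 1.253e-05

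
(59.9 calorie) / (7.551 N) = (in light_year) 3.508e-15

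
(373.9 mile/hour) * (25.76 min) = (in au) 1.727e-06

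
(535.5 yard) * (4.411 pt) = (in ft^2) 8.202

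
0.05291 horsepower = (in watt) 39.45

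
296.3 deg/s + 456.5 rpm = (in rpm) 505.9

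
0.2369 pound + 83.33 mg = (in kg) 0.1075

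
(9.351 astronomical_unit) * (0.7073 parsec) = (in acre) 7.544e+24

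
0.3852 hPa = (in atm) 0.0003802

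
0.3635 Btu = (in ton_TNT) 9.166e-08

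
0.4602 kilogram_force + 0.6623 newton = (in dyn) 5.175e+05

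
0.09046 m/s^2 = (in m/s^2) 0.09046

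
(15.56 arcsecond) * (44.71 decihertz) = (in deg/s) 0.01932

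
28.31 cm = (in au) 1.892e-12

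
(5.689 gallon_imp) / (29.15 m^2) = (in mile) 5.513e-07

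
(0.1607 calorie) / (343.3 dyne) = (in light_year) 2.07e-14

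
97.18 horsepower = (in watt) 7.247e+04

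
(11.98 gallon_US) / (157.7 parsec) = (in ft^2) 1.003e-19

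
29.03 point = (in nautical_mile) 5.53e-06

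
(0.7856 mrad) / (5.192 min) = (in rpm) 2.408e-05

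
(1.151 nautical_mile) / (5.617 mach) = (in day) 1.29e-05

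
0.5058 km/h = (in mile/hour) 0.3143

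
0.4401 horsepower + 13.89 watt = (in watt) 342.1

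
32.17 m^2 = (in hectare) 0.003217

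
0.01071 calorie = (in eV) 2.797e+17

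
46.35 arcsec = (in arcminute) 0.7725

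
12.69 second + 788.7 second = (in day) 0.009275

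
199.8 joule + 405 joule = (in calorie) 144.6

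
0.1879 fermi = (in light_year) 1.986e-32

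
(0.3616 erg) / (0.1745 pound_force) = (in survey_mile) 2.895e-11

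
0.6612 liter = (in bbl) 0.004159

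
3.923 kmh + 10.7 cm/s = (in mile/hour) 2.677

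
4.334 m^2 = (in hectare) 0.0004334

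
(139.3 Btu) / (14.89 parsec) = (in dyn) 3.199e-08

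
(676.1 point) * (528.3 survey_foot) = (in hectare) 0.003841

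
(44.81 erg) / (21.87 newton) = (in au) 1.37e-18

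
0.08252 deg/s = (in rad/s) 0.00144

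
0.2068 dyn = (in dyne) 0.2068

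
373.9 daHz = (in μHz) 3.739e+09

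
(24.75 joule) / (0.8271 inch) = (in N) 1178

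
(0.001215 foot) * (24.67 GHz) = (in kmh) 3.289e+07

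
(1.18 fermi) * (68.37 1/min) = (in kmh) 4.841e-15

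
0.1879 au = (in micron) 2.811e+16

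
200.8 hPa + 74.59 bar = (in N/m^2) 7.479e+06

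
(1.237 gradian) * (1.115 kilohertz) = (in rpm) 206.9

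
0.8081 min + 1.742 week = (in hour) 292.7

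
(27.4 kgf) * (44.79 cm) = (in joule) 120.4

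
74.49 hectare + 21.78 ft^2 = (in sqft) 8.018e+06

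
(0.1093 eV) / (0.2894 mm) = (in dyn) 6.051e-12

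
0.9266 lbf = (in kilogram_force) 0.4203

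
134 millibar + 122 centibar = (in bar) 1.354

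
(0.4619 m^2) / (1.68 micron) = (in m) 2.749e+05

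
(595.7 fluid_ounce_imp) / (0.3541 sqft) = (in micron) 5.145e+05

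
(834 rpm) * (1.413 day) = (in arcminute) 3.665e+10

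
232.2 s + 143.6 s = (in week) 0.0006214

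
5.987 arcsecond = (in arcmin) 0.09978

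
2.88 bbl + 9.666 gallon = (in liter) 494.5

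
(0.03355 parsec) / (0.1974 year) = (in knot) 3.233e+08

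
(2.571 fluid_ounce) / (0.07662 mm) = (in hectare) 9.923e-05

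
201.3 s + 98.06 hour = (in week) 0.584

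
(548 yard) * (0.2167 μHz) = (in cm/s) 0.01086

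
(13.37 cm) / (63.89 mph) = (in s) 0.004681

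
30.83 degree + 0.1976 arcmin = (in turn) 0.08565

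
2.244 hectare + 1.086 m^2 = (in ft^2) 2.416e+05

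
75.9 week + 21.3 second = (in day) 531.3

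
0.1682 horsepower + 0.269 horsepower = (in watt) 326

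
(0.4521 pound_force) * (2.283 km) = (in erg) 4.591e+10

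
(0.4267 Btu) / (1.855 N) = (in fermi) 2.427e+17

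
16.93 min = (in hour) 0.2822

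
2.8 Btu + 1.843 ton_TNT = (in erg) 7.711e+16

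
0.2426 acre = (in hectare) 0.09818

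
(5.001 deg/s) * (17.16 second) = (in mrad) 1498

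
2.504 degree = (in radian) 0.0437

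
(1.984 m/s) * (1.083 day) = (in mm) 1.856e+08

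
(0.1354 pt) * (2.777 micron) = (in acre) 3.278e-14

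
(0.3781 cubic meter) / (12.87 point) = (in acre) 0.02058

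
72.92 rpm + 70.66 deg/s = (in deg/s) 508.2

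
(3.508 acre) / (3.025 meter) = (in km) 4.693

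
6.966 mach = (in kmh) 8539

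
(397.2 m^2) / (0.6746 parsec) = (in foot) 6.26e-14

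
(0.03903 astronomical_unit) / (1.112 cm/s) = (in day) 6.077e+06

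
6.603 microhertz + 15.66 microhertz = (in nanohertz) 2.226e+04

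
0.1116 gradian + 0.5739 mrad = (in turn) 0.0003703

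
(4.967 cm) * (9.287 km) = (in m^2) 461.3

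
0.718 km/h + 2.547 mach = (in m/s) 867.5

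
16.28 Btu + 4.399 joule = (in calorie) 4106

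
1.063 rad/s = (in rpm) 10.15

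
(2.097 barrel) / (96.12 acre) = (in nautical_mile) 4.628e-10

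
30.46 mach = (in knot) 2.016e+04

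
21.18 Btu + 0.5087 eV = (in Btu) 21.18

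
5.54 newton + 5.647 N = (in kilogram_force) 1.141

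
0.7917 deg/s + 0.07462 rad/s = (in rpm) 0.8445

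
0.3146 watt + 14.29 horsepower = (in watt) 1.066e+04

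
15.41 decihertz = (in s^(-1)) 1.541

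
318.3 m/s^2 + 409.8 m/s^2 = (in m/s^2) 728.1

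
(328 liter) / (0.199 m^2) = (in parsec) 5.342e-17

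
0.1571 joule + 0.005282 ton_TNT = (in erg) 2.21e+14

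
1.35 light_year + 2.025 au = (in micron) 1.277e+22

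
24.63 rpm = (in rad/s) 2.579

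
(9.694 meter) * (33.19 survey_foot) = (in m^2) 98.07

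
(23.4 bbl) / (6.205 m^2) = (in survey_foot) 1.967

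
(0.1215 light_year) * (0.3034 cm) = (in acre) 8.618e+08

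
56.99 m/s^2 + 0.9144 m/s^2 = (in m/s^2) 57.9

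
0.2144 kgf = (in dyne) 2.103e+05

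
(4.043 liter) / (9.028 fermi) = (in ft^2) 4.82e+12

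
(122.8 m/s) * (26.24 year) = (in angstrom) 1.016e+21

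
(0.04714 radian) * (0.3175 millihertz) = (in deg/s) 0.0008575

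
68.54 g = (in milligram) 6.854e+04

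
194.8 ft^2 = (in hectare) 0.00181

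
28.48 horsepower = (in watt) 2.124e+04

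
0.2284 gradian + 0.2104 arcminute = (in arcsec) 752.6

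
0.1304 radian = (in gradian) 8.302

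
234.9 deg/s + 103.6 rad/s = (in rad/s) 107.7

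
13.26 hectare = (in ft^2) 1.427e+06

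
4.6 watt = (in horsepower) 0.006169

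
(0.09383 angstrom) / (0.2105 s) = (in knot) 8.665e-11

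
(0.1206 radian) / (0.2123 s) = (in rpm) 5.425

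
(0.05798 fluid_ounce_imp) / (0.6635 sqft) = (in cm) 0.002673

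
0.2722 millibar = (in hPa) 0.2722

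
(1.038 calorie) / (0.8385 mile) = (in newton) 0.003218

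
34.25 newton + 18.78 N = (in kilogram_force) 5.408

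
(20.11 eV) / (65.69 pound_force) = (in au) 7.371e-32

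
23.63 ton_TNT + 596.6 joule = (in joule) 9.887e+10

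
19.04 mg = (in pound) 4.198e-05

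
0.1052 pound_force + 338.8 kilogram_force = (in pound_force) 747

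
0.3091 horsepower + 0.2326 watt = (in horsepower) 0.3094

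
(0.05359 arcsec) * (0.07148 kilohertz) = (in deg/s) 0.001064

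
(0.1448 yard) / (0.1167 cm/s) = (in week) 0.0001876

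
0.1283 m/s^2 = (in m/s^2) 0.1283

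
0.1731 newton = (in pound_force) 0.03891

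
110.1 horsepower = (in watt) 8.21e+04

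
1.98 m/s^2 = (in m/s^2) 1.98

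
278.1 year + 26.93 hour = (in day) 1.015e+05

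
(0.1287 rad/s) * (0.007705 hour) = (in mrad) 3570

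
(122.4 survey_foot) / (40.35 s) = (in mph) 2.068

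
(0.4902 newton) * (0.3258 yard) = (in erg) 1.46e+06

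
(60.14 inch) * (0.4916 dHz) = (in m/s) 0.07509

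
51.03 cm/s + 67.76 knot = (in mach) 0.1039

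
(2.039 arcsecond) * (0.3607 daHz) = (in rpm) 0.0003405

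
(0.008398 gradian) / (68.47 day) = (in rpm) 2.129e-10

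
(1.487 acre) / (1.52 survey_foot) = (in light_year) 1.373e-12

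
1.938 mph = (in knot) 1.684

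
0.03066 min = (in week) 3.042e-06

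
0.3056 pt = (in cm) 0.01078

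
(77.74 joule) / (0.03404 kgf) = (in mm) 2.329e+05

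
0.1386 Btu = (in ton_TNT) 3.495e-08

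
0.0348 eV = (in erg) 5.576e-14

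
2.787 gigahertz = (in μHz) 2.787e+15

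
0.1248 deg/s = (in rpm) 0.0208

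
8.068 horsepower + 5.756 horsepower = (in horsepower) 13.82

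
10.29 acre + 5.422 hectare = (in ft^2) 1.032e+06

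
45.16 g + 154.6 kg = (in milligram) 1.546e+08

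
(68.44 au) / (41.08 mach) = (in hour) 2.033e+05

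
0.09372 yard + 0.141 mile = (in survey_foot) 744.8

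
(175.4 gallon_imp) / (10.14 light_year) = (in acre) 2.054e-21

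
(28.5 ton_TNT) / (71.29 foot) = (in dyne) 5.488e+14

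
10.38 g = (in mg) 1.038e+04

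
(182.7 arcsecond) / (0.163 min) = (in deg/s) 0.005189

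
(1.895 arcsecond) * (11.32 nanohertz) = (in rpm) 9.931e-13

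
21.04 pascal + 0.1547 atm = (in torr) 117.7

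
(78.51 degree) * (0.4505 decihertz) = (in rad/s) 0.06173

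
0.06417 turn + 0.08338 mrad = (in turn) 0.06418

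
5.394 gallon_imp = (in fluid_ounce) 829.2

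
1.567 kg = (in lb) 3.455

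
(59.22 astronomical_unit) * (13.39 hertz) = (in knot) 2.306e+14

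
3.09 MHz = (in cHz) 3.09e+08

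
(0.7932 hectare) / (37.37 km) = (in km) 0.0002123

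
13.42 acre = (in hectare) 5.431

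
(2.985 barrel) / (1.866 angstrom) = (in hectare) 2.543e+05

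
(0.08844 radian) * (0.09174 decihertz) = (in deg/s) 0.04649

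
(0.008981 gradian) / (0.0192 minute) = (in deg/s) 0.007016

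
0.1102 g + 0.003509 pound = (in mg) 1702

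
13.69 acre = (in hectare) 5.54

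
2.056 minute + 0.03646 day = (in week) 0.005413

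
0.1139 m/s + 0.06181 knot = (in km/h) 0.5245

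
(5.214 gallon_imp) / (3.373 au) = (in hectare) 4.698e-18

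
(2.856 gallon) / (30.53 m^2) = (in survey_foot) 0.001162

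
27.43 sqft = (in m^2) 2.548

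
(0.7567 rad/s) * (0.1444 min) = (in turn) 1.043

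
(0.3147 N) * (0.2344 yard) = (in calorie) 0.01612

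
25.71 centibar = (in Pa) 2.571e+04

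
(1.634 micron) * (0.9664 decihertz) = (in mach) 4.638e-10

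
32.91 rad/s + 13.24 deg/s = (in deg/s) 1899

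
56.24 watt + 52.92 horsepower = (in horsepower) 53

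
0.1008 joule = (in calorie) 0.02409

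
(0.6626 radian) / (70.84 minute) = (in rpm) 0.001489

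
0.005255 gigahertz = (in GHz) 0.005255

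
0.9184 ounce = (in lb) 0.0574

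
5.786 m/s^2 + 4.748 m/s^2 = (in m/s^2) 10.53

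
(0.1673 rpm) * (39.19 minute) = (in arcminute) 1.416e+05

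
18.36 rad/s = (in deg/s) 1052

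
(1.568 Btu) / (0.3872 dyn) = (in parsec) 1.385e-08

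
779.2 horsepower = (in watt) 5.81e+05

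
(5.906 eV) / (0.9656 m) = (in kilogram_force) 9.993e-20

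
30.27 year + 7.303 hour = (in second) 9.546e+08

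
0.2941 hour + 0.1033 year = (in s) 3.259e+06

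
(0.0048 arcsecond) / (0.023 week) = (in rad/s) 1.673e-12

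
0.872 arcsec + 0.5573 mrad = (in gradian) 0.03575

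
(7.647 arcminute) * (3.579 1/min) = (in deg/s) 0.007602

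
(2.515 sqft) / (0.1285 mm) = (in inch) 7.159e+04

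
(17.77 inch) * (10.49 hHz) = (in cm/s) 4.735e+04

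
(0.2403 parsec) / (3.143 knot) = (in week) 7.582e+09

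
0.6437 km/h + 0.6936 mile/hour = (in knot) 0.9503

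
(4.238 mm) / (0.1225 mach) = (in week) 1.68e-10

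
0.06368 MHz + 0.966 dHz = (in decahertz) 6368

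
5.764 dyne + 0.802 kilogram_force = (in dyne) 7.865e+05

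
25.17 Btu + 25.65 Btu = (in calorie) 1.281e+04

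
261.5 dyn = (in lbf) 0.0005879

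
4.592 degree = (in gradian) 5.102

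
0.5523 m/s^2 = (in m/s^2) 0.5523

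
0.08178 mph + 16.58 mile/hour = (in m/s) 7.448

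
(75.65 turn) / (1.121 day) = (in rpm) 0.04686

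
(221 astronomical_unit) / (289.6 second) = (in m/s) 1.142e+11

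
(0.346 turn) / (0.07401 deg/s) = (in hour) 0.4675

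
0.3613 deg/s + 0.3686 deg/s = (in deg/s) 0.7299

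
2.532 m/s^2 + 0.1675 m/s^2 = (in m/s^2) 2.7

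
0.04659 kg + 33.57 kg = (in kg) 33.62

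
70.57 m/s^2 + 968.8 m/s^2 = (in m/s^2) 1039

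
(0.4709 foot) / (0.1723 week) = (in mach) 4.045e-09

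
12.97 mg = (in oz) 0.0004575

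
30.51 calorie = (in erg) 1.277e+09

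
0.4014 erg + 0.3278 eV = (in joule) 4.014e-08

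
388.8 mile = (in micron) 6.257e+11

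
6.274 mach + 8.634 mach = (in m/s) 5076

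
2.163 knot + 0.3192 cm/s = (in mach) 0.003277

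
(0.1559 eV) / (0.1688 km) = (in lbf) 3.327e-23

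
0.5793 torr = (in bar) 0.0007723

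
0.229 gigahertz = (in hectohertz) 2.29e+06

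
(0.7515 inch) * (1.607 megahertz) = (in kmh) 1.104e+05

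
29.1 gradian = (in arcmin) 1571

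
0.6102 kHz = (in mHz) 6.102e+05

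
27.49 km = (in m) 2.749e+04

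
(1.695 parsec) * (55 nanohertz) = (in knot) 5.592e+09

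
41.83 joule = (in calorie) 9.998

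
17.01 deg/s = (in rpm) 2.835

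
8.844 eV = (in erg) 1.417e-11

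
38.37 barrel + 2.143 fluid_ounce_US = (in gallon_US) 1612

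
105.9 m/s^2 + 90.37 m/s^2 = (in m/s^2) 196.3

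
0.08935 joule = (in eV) 5.577e+17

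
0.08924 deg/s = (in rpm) 0.01487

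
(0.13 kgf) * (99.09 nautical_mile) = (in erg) 2.34e+12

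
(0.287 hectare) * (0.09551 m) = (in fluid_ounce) 9.269e+06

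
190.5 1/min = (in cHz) 317.5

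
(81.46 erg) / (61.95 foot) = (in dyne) 0.04314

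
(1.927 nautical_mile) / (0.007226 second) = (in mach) 1450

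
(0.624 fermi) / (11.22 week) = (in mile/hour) 2.057e-22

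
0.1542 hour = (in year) 1.76e-05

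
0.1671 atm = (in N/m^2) 1.693e+04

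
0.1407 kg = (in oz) 4.963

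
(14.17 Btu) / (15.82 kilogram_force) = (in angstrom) 9.636e+11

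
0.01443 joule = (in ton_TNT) 3.449e-12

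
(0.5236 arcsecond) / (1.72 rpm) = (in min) 2.349e-07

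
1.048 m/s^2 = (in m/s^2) 1.048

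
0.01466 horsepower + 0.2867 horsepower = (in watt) 224.7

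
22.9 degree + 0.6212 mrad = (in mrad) 400.3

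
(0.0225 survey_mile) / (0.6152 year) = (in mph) 4.175e-06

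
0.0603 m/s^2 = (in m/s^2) 0.0603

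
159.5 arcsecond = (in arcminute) 2.658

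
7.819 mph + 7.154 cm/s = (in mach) 0.01048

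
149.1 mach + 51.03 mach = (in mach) 200.1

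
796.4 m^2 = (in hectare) 0.07964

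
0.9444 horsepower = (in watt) 704.2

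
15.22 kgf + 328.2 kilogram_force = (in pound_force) 757.1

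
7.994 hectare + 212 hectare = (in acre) 543.6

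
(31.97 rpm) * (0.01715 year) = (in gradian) 1.153e+08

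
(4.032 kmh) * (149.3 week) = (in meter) 1.011e+08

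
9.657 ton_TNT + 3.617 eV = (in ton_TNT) 9.657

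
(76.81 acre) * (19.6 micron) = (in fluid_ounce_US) 2.06e+05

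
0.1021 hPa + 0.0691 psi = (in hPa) 4.866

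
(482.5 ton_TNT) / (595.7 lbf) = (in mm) 7.619e+11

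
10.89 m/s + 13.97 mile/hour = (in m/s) 17.14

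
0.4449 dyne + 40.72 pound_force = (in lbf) 40.72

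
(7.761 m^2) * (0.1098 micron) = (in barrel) 5.36e-06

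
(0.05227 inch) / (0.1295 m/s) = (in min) 0.0001709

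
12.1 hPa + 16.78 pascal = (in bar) 0.01227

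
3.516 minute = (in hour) 0.0586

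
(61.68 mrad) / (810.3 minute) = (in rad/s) 1.269e-06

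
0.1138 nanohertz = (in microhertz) 0.0001138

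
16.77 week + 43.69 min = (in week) 16.77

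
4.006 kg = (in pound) 8.832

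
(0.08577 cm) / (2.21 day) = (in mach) 1.319e-11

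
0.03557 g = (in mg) 35.57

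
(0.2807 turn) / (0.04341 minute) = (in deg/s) 38.8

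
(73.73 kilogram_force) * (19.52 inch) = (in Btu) 0.3398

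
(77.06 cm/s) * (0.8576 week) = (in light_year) 4.225e-11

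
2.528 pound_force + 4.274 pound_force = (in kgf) 3.085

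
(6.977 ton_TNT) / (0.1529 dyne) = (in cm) 1.909e+18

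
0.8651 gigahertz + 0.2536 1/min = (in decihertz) 8.651e+09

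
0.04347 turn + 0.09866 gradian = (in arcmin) 944.3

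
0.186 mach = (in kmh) 228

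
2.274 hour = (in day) 0.09475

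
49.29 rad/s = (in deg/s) 2824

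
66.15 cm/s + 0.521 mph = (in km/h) 3.22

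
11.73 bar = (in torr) 8798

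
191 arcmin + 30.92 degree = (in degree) 34.1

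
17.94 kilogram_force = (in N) 175.9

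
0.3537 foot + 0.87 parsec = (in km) 2.685e+13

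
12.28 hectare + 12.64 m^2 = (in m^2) 1.228e+05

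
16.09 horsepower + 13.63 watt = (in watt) 1.201e+04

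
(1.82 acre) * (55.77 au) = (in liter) 6.145e+19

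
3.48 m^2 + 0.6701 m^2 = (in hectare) 0.000415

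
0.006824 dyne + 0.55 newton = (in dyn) 5.5e+04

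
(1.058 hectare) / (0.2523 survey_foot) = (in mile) 85.49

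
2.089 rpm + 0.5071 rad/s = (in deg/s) 41.59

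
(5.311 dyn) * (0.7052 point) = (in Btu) 1.252e-11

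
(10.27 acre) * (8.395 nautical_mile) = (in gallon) 1.707e+11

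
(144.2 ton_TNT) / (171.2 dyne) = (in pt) 9.99e+17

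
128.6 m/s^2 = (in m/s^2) 128.6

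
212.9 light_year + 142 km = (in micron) 2.014e+24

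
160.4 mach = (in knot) 1.062e+05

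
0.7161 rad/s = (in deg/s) 41.03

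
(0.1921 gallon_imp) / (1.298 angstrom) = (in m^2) 6.728e+06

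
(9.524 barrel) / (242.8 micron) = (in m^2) 6236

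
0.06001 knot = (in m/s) 0.03087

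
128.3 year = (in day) 4.683e+04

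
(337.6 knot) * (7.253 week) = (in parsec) 2.469e-08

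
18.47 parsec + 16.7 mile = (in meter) 5.699e+17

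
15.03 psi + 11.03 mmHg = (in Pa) 1.051e+05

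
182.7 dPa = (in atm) 0.0001803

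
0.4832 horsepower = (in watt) 360.3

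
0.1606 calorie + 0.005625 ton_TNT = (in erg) 2.354e+14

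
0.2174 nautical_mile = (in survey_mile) 0.2502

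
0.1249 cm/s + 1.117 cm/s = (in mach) 3.647e-05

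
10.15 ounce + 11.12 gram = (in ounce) 10.54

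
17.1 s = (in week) 2.827e-05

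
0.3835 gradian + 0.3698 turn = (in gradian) 148.3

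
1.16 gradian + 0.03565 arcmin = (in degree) 1.045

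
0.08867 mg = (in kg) 8.867e-08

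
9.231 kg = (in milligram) 9.231e+06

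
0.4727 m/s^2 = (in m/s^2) 0.4727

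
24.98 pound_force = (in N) 111.1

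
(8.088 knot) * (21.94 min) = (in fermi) 5.477e+18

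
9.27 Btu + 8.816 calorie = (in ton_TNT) 2.346e-06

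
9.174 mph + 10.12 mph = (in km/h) 31.05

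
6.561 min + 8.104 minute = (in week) 0.001455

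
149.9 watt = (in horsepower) 0.201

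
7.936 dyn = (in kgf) 8.092e-06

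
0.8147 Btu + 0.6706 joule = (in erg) 8.602e+09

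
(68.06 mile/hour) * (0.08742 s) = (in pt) 7540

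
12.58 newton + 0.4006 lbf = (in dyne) 1.436e+06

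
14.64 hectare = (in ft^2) 1.576e+06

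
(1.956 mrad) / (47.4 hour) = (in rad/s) 1.146e-08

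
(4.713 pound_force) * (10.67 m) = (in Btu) 0.212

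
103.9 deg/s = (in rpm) 17.32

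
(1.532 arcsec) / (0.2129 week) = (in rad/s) 5.768e-11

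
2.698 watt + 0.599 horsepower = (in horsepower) 0.6026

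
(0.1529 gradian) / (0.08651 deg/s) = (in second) 1.591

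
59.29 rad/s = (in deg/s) 3397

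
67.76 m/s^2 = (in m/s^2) 67.76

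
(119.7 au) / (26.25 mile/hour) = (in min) 2.543e+10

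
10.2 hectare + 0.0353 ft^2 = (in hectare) 10.2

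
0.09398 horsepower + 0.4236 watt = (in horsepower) 0.09455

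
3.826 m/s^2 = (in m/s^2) 3.826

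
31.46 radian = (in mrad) 3.146e+04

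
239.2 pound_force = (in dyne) 1.064e+08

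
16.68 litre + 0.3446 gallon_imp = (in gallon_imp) 4.014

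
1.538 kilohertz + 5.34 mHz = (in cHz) 1.538e+05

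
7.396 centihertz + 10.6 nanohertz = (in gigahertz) 7.396e-11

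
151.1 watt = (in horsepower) 0.2026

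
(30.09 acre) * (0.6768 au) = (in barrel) 7.755e+16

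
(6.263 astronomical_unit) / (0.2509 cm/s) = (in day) 4.322e+09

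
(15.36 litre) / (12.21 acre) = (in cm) 3.109e-05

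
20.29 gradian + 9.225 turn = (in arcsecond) 1.202e+07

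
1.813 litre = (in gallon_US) 0.4789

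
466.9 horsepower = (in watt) 3.482e+05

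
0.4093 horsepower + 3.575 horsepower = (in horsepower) 3.984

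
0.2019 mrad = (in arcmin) 0.6941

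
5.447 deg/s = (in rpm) 0.9078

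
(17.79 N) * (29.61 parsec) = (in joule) 1.625e+19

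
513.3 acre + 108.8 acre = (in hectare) 251.8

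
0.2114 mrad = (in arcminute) 0.7267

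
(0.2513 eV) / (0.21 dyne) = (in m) 1.917e-14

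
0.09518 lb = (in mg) 4.317e+04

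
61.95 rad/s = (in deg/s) 3549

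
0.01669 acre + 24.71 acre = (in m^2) 1.001e+05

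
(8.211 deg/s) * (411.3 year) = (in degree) 1.065e+11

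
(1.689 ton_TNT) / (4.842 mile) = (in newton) 9.069e+05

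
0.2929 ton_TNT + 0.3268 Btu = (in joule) 1.225e+09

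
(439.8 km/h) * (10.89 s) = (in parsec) 4.312e-14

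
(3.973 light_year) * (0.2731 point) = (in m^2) 3.621e+12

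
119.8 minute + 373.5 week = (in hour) 6.275e+04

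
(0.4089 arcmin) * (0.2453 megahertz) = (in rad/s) 29.18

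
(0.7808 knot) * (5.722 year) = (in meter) 7.248e+07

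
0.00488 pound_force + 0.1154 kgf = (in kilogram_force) 0.1176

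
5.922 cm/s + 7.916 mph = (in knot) 6.994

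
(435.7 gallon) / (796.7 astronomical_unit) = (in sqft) 1.49e-13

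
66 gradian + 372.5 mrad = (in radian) 1.409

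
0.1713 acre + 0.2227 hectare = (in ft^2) 3.143e+04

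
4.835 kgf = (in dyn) 4.742e+06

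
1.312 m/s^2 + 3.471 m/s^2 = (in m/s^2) 4.783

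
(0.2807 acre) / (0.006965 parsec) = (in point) 1.498e-08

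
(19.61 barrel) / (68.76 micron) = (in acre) 11.2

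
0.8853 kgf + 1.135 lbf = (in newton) 13.73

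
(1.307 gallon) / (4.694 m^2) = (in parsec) 3.416e-20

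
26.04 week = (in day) 182.3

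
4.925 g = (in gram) 4.925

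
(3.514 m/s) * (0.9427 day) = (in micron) 2.862e+11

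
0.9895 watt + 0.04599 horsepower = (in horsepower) 0.04732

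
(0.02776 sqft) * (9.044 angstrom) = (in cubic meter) 2.332e-12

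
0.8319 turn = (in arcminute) 1.797e+04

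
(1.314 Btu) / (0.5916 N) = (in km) 2.343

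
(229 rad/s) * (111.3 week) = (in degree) 8.832e+11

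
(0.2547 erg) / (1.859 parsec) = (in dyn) 4.44e-20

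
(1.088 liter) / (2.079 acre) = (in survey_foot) 4.243e-07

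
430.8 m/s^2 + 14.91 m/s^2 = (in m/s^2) 445.7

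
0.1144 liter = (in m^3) 0.0001144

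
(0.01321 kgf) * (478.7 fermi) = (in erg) 6.201e-07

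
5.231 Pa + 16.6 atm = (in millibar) 1.682e+04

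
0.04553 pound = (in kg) 0.02065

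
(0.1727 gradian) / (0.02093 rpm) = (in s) 1.238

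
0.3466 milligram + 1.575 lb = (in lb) 1.575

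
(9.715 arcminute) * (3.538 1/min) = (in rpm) 0.001591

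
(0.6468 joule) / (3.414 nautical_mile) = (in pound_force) 2.3e-05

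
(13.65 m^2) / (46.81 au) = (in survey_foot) 6.395e-12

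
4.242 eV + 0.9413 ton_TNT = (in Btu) 3.733e+06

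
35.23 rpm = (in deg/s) 211.4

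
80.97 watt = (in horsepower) 0.1086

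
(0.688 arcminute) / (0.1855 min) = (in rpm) 0.0001717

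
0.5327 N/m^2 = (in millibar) 0.005327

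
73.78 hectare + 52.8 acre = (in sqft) 1.024e+07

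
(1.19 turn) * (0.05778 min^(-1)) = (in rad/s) 0.0072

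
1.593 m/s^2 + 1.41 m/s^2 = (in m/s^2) 3.003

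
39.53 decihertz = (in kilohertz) 0.003953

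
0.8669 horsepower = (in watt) 646.4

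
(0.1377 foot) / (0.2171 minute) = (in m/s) 0.003222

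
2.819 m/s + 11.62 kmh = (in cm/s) 604.7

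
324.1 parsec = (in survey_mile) 6.214e+15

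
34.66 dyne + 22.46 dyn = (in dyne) 57.12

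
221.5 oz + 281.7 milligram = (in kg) 6.28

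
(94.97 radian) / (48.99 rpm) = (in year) 5.87e-07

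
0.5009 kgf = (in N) 4.912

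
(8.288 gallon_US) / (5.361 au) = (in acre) 9.667e-18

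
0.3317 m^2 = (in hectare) 3.317e-05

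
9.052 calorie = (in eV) 2.364e+20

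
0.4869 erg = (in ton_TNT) 1.164e-17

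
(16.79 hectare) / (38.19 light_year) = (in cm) 4.647e-11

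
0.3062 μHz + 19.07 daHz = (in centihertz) 1.907e+04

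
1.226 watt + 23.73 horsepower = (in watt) 1.77e+04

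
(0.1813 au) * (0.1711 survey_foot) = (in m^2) 1.414e+09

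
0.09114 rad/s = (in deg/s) 5.222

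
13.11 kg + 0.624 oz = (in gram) 1.313e+04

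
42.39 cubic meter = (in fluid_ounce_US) 1.433e+06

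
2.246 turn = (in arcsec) 2.911e+06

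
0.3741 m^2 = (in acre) 9.244e-05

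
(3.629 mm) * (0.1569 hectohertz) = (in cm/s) 5.694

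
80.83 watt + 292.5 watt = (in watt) 373.3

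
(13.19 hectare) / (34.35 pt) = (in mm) 1.088e+10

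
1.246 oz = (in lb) 0.07787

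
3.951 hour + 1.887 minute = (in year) 0.0004546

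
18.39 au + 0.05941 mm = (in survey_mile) 1.709e+09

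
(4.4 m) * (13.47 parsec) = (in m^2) 1.829e+18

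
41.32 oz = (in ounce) 41.32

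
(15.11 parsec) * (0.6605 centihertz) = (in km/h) 1.109e+16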